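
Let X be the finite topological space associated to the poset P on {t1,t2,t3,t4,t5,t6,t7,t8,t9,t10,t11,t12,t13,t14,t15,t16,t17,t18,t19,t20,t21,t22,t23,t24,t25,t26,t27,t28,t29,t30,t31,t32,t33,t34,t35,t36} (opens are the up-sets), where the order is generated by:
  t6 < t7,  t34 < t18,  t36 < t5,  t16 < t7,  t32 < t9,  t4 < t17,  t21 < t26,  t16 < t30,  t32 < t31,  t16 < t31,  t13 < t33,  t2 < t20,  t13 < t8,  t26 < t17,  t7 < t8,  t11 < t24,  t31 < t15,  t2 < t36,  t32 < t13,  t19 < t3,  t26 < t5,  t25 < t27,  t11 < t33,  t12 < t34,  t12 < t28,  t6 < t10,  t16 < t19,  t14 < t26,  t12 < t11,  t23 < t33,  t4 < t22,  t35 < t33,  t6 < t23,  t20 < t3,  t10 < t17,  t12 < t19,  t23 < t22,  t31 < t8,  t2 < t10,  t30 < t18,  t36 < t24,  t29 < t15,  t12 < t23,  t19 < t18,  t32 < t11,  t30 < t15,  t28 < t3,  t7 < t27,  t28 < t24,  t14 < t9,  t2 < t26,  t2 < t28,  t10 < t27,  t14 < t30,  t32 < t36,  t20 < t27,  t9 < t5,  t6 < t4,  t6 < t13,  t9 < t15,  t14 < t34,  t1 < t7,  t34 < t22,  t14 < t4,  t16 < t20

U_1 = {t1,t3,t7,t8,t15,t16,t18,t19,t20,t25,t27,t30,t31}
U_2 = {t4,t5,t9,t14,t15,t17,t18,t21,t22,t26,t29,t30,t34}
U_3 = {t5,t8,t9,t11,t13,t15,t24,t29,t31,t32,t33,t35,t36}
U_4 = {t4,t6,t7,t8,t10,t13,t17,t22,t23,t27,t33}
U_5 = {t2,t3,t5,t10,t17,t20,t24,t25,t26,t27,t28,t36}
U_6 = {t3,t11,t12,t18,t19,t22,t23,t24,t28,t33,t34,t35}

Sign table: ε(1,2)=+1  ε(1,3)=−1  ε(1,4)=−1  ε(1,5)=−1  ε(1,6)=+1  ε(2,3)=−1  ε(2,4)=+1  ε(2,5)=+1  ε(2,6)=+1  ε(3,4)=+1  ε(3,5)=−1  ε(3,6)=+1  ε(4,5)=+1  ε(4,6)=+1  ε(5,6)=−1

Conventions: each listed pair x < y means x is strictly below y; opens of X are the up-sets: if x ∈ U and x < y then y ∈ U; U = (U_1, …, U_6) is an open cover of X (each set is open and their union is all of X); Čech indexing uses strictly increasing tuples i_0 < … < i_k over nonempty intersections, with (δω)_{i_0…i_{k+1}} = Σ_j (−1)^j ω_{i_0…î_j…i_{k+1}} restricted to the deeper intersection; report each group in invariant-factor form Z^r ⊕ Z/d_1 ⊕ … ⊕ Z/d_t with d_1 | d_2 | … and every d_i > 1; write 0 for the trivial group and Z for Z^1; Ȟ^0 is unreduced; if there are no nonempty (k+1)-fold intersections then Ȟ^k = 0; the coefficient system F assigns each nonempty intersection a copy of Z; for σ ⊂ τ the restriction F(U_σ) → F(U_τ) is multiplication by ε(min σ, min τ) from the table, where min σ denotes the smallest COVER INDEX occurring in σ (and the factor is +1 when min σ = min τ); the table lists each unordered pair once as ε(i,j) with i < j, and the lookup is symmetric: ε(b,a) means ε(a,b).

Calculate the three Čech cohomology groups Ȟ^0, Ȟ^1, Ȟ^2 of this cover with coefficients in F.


Ȟ^0 = 0; Ȟ^1 = Z/2; Ȟ^2 = Z

intersection data:
  U12={t15,t18,t30} U13={t8,t15,t31} U14={t7,t8,t27} U15={t3,t20,t25,t27} U16={t3,t18,t19} U23={t5,t9,t15,t29} U24={t4,t17,t22} U25={t5,t17,t26} U26={t18,t22,t34} U34={t8,t13,t33} U35={t5,t24,t36} U36={t11,t24,t33,t35} U45={t10,t17,t27} U46={t22,t23,t33} U56={t3,t24,t28}
  U123={t15} U126={t18} U134={t8} U145={t27} U156={t3} U235={t5} U245={t17} U246={t22} U346={t33} U356={t24}
C dims 6,15,10; δ0: rk 6, SNF 1^5·2; δ1: rk 9, SNF 1^9
Ȟ^0 = (6 − 6) − 0 = 0, so Ȟ^0 ≅ 0
Ȟ^1 = (15 − 9) − 6 = 0 plus torsion [2], so Ȟ^1 ≅ Z/2
Ȟ^2 = (10 − 0) − 9 = 1, so Ȟ^2 ≅ Z


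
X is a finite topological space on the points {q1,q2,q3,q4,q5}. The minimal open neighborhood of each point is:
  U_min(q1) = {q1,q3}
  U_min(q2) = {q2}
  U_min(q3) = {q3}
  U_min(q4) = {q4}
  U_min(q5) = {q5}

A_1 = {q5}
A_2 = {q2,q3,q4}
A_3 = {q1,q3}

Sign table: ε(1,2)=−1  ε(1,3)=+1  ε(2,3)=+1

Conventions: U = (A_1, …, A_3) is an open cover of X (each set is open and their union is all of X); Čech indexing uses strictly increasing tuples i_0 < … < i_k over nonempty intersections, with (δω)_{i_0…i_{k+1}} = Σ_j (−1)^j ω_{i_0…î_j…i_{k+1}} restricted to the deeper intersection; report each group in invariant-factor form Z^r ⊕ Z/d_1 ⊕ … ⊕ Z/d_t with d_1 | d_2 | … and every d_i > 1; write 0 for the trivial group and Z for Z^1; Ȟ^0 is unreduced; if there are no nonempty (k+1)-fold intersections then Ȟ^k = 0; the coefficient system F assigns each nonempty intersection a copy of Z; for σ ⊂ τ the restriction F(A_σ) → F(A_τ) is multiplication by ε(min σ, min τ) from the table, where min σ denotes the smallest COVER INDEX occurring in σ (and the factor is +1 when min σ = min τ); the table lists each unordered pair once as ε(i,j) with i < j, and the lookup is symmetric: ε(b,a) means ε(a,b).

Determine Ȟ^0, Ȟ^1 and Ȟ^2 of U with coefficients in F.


nonempty overlaps:
  A23={q3}
C dims 3,1; δ0: rk 1, SNF 1^1
degree 0: 3−1−0 = 2 → Ȟ^0 ≅ Z^2
degree 1: 1−0−1 = 0 → Ȟ^1 ≅ 0
degree 2: 0−0−0 = 0 → Ȟ^2 ≅ 0

Ȟ^0 = Z^2, Ȟ^1 = 0 and Ȟ^2 = 0


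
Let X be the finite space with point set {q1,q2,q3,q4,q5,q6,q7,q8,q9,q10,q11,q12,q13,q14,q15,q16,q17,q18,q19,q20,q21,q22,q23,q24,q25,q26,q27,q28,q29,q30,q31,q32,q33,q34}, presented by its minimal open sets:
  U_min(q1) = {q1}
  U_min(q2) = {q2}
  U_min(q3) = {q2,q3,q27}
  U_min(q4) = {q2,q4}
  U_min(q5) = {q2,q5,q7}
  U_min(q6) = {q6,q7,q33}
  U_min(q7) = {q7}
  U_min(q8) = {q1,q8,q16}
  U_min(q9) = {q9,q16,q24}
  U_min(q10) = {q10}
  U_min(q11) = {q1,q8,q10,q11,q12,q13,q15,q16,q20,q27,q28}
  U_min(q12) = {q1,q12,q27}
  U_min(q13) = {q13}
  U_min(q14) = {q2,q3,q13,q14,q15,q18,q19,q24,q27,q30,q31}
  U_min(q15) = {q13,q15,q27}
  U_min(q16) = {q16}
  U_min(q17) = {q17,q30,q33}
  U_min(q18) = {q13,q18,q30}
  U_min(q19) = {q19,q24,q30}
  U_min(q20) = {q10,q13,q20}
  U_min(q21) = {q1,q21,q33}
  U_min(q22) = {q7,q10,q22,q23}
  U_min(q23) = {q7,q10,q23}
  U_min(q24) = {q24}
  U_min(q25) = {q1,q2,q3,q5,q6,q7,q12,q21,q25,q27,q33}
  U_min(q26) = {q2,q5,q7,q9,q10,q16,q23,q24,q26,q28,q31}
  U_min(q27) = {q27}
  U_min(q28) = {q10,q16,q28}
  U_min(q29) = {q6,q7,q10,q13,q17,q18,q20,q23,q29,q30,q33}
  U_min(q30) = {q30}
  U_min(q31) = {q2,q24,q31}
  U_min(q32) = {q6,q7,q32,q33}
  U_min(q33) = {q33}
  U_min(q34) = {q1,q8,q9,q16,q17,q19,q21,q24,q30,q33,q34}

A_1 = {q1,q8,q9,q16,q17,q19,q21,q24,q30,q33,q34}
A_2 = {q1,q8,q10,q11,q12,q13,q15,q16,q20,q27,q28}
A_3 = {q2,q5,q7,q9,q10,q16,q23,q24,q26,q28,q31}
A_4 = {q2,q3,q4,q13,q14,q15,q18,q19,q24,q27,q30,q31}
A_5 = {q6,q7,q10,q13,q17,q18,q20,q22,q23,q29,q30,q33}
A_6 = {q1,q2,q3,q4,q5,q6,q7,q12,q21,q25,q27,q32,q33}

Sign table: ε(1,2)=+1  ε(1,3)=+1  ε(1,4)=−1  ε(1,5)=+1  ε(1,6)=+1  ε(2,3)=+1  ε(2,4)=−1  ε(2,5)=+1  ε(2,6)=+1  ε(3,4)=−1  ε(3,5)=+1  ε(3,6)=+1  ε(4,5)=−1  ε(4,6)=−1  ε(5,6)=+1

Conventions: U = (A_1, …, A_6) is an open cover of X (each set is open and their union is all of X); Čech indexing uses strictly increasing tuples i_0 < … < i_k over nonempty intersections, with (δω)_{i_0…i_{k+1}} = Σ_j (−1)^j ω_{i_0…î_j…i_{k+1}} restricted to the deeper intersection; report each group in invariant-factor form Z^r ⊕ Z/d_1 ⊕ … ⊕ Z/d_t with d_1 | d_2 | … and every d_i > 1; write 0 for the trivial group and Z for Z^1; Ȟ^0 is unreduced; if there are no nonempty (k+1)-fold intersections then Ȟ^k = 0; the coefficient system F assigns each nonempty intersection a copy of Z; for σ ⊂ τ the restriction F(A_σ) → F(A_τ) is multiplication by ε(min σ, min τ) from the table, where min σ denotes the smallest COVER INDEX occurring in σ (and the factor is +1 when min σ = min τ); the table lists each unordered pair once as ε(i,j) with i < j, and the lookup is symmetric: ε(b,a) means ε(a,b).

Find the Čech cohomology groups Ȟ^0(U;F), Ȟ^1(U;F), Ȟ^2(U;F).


Ȟ^0 ≅ Z, Ȟ^1 ≅ 0 and Ȟ^2 ≅ Z/2

nonempty overlaps:
  A12={q1,q8,q16} A13={q9,q16,q24} A14={q19,q24,q30} A15={q17,q30,q33} A16={q1,q21,q33} A23={q10,q16,q28} A24={q13,q15,q27} A25={q10,q13,q20} A26={q1,q12,q27} A34={q2,q24,q31} A35={q7,q10,q23} A36={q2,q5,q7} A45={q13,q18,q30} A46={q2,q3,q4,q27} A56={q6,q7,q33}
  A123={q16} A126={q1} A134={q24} A145={q30} A156={q33} A235={q10} A245={q13} A246={q27} A346={q2} A356={q7}
C dims 6,15,10; δ0: rk 5, SNF 1^5; δ1: rk 10, SNF 1^9·2
degree 0: 6−5−0 = 1 → Ȟ^0 ≅ Z
degree 1: 15−10−5 = 0 → Ȟ^1 ≅ 0
degree 2: 10−0−10 = 0 plus torsion [2] → Ȟ^2 ≅ Z/2


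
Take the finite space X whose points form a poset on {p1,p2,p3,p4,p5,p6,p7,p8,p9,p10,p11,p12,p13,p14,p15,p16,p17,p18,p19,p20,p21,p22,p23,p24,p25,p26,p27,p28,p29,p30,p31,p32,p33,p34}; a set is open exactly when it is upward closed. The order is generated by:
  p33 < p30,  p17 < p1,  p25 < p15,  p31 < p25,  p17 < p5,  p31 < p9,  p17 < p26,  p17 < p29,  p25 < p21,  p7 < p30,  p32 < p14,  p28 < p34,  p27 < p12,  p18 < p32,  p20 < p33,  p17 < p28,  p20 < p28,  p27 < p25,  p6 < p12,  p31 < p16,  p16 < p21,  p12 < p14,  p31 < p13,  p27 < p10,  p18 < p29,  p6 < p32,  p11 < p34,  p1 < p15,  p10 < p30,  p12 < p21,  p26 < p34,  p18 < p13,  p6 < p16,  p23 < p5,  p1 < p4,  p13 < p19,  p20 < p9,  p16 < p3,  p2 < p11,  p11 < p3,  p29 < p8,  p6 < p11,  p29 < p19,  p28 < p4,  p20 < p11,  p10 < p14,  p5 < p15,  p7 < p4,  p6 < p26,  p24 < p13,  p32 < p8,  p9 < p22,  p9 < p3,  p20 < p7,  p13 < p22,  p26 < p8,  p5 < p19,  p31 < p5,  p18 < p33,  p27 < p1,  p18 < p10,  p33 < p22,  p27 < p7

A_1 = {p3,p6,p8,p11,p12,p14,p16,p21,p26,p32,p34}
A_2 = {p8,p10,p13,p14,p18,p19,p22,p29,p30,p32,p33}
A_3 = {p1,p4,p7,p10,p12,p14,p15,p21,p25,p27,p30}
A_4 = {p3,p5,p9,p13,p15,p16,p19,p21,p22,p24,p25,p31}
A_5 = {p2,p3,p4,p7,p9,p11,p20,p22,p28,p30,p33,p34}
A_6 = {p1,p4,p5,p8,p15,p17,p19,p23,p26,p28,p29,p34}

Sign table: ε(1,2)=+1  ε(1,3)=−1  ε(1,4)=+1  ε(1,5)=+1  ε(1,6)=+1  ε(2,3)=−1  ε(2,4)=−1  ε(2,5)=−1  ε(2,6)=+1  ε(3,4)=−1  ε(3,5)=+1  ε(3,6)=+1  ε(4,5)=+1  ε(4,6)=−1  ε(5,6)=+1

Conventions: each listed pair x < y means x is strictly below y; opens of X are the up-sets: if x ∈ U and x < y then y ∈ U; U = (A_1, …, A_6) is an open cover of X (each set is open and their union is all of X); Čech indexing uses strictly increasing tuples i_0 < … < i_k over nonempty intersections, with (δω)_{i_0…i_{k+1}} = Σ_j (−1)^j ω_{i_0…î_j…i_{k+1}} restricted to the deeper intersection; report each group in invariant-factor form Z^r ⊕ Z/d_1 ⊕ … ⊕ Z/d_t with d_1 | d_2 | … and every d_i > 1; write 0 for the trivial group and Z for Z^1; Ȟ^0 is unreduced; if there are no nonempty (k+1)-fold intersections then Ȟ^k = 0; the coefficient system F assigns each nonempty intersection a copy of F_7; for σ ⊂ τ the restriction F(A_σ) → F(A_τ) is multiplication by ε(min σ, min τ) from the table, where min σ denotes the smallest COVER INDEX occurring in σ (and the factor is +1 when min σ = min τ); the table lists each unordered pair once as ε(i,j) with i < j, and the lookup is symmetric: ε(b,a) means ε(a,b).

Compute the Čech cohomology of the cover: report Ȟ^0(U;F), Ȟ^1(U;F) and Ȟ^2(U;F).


nerve simplices:
  A12={p8,p14,p32} A13={p12,p14,p21} A14={p3,p16,p21} A15={p3,p11,p34} A16={p8,p26,p34} A23={p10,p14,p30} A24={p13,p19,p22} A25={p22,p30,p33} A26={p8,p19,p29} A34={p15,p21,p25} A35={p4,p7,p30} A36={p1,p4,p15} A45={p3,p9,p22} A46={p5,p15,p19} A56={p4,p28,p34}
  A123={p14} A126={p8} A134={p21} A145={p3} A156={p34} A235={p30} A245={p22} A246={p19} A346={p15} A356={p4}
C dims 6,15,10; δ0: rk_F7 6; δ1: rk_F7 9
degree 0: 6−6−0 = 0 → Ȟ^0 ≅ 0
degree 1: 15−9−6 = 0 → Ȟ^1 ≅ 0
degree 2: 10−0−9 = 1 → Ȟ^2 ≅ Z/7

Ȟ^0 = 0, Ȟ^1 = 0, Ȟ^2 = Z/7


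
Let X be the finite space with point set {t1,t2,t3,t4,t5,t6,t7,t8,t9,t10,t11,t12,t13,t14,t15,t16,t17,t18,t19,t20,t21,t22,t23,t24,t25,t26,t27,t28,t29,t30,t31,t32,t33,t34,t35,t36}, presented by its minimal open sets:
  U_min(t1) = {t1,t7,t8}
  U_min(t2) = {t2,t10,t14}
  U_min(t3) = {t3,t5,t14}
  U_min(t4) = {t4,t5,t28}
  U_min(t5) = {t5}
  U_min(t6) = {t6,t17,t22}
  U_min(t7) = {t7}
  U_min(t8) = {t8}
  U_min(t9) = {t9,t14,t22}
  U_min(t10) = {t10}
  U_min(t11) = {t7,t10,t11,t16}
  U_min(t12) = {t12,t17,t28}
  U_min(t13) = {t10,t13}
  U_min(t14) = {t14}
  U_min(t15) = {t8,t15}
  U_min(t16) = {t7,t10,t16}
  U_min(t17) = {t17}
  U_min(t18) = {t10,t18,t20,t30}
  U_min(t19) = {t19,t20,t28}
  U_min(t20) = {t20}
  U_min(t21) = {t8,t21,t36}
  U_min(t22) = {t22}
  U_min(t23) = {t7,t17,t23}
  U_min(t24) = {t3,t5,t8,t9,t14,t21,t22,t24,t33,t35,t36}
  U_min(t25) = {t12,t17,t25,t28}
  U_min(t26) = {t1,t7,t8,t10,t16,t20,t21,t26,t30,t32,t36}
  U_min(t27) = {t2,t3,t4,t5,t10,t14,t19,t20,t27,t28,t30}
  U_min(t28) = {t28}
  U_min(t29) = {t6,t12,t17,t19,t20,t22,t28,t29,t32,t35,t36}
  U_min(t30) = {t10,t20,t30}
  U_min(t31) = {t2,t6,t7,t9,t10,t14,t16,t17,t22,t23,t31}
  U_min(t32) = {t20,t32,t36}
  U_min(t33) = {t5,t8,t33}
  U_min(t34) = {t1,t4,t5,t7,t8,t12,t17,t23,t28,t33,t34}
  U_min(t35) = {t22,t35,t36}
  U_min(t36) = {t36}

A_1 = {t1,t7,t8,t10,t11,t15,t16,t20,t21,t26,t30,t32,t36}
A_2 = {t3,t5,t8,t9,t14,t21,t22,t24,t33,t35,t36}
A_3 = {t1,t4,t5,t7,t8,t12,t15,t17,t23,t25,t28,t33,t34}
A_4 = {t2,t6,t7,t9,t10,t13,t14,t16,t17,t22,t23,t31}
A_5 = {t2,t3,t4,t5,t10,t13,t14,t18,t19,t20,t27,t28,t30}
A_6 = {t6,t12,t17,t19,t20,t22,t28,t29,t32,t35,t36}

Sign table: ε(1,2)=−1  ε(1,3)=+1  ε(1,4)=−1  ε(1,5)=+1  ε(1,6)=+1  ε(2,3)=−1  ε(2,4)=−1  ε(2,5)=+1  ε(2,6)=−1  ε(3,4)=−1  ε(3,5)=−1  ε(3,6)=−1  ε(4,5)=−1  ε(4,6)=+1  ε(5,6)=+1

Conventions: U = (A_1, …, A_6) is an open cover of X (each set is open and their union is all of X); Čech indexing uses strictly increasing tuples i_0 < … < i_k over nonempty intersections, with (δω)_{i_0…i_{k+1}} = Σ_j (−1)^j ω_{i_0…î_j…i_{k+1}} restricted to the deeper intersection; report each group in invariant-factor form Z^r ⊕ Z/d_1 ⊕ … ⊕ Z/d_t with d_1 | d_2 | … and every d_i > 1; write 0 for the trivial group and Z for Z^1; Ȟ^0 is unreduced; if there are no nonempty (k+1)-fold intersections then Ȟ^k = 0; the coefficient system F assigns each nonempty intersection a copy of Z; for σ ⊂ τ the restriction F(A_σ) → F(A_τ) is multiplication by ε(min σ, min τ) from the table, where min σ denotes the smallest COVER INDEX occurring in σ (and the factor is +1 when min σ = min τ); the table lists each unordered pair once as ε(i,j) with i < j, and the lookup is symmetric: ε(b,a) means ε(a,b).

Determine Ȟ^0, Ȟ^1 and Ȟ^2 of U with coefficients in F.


Ȟ^0 = 0, Ȟ^1 = Z/2 and Ȟ^2 = Z

nerve simplices:
  A12={t8,t21,t36} A13={t1,t7,t8,t15} A14={t7,t10,t16} A15={t10,t20,t30} A16={t20,t32,t36} A23={t5,t8,t33} A24={t9,t14,t22} A25={t3,t5,t14} A26={t22,t35,t36} A34={t7,t17,t23} A35={t4,t5,t28} A36={t12,t17,t28} A45={t2,t10,t13,t14} A46={t6,t17,t22} A56={t19,t20,t28}
  A123={t8} A126={t36} A134={t7} A145={t10} A156={t20} A235={t5} A245={t14} A246={t22} A346={t17} A356={t28}
C dims 6,15,10; δ0: rk 6, SNF 1^5·2; δ1: rk 9, SNF 1^9
degree 0: 6−6−0 = 0 → Ȟ^0 ≅ 0
degree 1: 15−9−6 = 0 plus torsion [2] → Ȟ^1 ≅ Z/2
degree 2: 10−0−9 = 1 → Ȟ^2 ≅ Z


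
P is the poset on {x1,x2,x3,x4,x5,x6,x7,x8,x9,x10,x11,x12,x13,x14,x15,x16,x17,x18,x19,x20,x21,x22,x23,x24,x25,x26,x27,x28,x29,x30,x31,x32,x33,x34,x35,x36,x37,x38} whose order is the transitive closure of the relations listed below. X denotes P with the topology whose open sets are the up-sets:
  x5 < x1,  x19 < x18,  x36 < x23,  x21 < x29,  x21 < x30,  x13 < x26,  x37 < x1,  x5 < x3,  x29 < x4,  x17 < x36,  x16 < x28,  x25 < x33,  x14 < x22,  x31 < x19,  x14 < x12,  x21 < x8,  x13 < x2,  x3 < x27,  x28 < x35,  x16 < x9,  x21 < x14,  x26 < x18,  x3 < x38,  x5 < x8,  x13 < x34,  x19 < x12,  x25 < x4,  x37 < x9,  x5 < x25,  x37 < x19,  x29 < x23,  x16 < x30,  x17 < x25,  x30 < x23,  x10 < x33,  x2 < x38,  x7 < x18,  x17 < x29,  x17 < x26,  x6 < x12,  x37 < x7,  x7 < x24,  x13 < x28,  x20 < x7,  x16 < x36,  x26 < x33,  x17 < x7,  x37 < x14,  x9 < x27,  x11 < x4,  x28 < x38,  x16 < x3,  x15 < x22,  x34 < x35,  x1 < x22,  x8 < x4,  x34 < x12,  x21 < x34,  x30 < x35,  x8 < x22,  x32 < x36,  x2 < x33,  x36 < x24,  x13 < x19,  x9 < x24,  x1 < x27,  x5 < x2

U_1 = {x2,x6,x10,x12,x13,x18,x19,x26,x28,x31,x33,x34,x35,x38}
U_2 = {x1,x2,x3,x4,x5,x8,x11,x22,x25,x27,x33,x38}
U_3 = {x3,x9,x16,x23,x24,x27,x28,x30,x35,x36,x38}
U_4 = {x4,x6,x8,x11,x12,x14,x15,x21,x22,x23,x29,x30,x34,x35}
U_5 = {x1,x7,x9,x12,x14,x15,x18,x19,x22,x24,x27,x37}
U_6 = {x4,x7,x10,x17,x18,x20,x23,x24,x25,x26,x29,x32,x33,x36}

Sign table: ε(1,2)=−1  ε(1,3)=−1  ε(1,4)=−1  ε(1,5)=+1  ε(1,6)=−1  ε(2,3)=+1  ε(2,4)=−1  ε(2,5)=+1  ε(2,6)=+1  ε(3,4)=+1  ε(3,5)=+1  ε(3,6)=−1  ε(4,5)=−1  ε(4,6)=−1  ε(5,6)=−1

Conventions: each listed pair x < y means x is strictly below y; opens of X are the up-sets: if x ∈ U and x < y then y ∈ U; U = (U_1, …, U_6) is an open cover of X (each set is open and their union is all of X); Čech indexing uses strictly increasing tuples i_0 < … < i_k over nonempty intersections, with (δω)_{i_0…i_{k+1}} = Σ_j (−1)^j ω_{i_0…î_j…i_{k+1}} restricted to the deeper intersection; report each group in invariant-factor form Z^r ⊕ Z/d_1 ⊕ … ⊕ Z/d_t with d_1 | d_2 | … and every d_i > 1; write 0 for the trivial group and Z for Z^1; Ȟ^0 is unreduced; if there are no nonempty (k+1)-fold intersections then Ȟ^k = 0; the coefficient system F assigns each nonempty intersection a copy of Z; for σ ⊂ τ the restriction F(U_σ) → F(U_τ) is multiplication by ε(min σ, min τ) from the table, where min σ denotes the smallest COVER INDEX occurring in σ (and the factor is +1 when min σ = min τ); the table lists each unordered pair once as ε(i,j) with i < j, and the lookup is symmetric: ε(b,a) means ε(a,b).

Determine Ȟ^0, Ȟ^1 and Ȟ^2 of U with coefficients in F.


Ȟ^0(U;F) ≅ 0,  Ȟ^1(U;F) ≅ Z/2,  Ȟ^2(U;F) ≅ Z

nonempty overlaps:
  U12={x2,x33,x38} U13={x28,x35,x38} U14={x6,x12,x34,x35} U15={x12,x18,x19} U16={x10,x18,x26,x33} U23={x3,x27,x38} U24={x4,x8,x11,x22} U25={x1,x22,x27} U26={x4,x25,x33} U34={x23,x30,x35} U35={x9,x24,x27} U36={x23,x24,x36} U45={x12,x14,x15,x22} U46={x4,x23,x29} U56={x7,x18,x24}
  U123={x38} U126={x33} U134={x35} U145={x12} U156={x18} U235={x27} U245={x22} U246={x4} U346={x23} U356={x24}
C dims 6,15,10; δ0: rk 6, SNF 1^5·2; δ1: rk 9, SNF 1^9
degree 0: 6−6−0 = 0 → Ȟ^0 ≅ 0
degree 1: 15−9−6 = 0 plus torsion [2] → Ȟ^1 ≅ Z/2
degree 2: 10−0−9 = 1 → Ȟ^2 ≅ Z


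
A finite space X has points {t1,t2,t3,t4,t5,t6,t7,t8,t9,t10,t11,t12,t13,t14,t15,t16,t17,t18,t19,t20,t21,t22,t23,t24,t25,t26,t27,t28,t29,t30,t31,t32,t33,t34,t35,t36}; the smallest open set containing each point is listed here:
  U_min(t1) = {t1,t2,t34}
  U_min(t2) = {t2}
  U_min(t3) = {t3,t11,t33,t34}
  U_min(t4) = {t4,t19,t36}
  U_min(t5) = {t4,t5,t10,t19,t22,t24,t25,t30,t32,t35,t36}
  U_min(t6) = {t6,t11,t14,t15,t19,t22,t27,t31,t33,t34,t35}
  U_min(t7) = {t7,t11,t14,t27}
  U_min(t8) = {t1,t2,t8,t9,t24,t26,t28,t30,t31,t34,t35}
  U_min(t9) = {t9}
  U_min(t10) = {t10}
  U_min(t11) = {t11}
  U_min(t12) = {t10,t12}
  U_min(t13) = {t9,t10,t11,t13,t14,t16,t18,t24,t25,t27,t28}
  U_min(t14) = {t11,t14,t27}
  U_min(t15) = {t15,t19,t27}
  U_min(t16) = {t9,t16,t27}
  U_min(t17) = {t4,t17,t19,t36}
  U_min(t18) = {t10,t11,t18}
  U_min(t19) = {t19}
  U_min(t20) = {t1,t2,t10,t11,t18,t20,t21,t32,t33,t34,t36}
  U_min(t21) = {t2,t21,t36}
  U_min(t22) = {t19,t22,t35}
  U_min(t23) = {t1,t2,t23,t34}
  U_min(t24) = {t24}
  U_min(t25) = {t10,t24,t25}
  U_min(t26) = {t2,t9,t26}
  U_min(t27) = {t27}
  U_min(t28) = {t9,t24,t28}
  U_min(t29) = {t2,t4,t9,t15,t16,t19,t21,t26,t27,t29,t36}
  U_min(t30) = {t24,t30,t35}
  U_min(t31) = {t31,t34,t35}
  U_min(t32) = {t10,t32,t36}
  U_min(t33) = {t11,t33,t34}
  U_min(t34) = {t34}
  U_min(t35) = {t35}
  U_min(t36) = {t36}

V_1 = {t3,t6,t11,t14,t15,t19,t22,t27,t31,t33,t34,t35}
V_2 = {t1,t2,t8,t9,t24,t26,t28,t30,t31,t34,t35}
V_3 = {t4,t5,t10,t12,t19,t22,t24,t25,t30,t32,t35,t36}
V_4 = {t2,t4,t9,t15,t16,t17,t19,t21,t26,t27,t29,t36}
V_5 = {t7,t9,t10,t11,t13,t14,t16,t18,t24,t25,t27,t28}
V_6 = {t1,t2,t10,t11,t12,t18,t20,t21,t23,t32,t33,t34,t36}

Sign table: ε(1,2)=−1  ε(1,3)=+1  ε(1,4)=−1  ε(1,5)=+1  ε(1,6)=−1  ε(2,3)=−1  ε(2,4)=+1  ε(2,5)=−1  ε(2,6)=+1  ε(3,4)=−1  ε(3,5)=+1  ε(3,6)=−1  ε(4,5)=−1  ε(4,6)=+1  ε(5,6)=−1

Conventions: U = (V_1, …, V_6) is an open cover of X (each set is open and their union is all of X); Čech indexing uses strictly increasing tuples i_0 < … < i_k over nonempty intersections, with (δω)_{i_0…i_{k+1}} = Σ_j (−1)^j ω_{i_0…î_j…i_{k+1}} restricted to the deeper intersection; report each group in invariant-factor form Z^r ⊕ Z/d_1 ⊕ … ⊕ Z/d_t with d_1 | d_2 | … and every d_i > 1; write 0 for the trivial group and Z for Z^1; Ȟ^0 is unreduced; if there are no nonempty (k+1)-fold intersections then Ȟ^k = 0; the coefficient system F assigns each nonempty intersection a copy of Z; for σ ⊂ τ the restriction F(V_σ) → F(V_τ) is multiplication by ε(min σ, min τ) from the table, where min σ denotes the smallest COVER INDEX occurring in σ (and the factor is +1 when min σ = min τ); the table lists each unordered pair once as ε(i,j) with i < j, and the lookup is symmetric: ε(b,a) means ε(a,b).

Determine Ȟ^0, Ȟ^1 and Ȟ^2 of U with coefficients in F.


nonempty intersections:
  V12={t31,t34,t35} V13={t19,t22,t35} V14={t15,t19,t27} V15={t11,t14,t27} V16={t11,t33,t34} V23={t24,t30,t35} V24={t2,t9,t26} V25={t9,t24,t28} V26={t1,t2,t34} V34={t4,t19,t36} V35={t10,t24,t25} V36={t10,t12,t32,t36} V45={t9,t16,t27} V46={t2,t21,t36} V56={t10,t11,t18}
  V123={t35} V126={t34} V134={t19} V145={t27} V156={t11} V235={t24} V245={t9} V246={t2} V346={t36} V356={t10}
C dims 6,15,10; δ0: rk 5, SNF 1^5; δ1: rk 10, SNF 1^9·2
Ȟ^0: (6−5)−0=1 ⇒ Z
Ȟ^1: (15−10)−5=0 ⇒ 0
Ȟ^2: (10−0)−10=0 plus torsion [2] ⇒ Z/2

Ȟ^0 = Z, Ȟ^1 = 0, Ȟ^2 = Z/2


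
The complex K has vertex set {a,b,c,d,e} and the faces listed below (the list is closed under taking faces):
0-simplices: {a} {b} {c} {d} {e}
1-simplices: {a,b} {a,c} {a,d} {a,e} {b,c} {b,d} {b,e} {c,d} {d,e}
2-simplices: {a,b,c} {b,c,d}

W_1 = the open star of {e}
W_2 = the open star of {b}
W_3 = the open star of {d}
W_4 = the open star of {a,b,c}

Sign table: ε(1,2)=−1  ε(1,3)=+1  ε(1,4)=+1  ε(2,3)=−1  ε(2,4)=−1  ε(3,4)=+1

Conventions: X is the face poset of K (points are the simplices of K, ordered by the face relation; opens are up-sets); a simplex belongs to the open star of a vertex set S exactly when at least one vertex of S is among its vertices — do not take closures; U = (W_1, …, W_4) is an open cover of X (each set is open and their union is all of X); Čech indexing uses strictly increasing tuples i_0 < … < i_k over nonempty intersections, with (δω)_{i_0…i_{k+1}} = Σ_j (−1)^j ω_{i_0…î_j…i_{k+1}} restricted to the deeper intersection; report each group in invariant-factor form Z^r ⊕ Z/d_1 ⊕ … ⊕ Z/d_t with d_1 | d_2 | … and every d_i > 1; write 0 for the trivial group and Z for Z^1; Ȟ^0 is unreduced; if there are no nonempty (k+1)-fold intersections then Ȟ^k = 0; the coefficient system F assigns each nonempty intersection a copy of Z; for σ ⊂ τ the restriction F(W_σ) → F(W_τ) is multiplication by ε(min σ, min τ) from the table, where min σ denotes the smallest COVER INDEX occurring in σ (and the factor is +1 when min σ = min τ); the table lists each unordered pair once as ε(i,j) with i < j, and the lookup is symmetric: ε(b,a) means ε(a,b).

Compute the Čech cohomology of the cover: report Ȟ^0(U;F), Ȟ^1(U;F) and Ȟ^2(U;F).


cover nerve:
  W1={{e},{a,e},{b,e},{d,e}} W2={{b},{a,b},{b,c},{b,d},{b,e},{a,b,c},{b,c,d}} W3={{d},{a,d},{b,d},{c,d},{d,e},{b,c,d}} W4={{a},{b},{c},{a,b},{a,c},{a,d},{a,e},{b,c},{b,d},{b,e},{c,d},{a,b,c},{b,c,d}}
  W12={{b,e}} W13={{d,e}} W14={{a,e},{b,e}} W23={{b,d},{b,c,d}} W24={{b},{a,b},{b,c},{b,d},{b,e},{a,b,c},{b,c,d}} W34={{a,d},{b,d},{c,d},{b,c,d}}
  W124={{b,e}} W234={{b,d},{b,c,d}}
C dims 4,6,2; δ0: rk 3, SNF 1^3; δ1: rk 2, SNF 1^2
Ȟ^0: (4−3)−0=1 ⇒ Z
Ȟ^1: (6−2)−3=1 ⇒ Z
Ȟ^2: (2−0)−2=0 ⇒ 0

Ȟ^0 = Z; Ȟ^1 = Z; Ȟ^2 = 0


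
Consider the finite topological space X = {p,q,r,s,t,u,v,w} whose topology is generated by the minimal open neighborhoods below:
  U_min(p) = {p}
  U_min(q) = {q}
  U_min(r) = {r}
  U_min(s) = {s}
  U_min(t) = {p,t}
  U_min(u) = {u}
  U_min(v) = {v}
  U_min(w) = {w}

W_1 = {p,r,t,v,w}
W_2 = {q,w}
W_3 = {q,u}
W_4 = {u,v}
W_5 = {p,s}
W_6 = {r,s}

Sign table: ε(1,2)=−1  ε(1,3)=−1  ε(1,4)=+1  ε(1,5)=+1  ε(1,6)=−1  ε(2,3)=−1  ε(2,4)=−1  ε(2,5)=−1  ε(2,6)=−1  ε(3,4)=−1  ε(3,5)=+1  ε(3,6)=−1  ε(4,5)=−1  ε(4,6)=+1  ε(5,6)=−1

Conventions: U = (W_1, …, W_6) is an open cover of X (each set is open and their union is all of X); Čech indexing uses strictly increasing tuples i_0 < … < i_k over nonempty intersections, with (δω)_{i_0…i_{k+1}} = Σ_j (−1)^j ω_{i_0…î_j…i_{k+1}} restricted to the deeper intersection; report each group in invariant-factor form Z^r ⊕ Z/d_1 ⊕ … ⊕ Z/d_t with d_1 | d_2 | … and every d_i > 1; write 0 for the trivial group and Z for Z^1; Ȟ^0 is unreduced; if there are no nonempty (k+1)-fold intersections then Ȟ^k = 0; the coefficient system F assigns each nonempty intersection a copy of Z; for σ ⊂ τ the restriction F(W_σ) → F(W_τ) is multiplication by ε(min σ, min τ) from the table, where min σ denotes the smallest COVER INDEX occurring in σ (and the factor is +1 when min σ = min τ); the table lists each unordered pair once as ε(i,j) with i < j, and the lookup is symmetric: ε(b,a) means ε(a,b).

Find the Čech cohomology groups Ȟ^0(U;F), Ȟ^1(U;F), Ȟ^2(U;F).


Ȟ^0 ≅ 0, Ȟ^1 ≅ Z ⊕ Z/2 and Ȟ^2 ≅ 0

nonempty intersections:
  W12={w} W14={v} W15={p} W16={r} W23={q} W34={u} W56={s}
C dims 6,7; δ0: rk 6, SNF 1^5·2
Ȟ^0: (6−6)−0=0 ⇒ 0
Ȟ^1: (7−0)−6=1 plus torsion [2] ⇒ Z ⊕ Z/2
Ȟ^2: (0−0)−0=0 ⇒ 0


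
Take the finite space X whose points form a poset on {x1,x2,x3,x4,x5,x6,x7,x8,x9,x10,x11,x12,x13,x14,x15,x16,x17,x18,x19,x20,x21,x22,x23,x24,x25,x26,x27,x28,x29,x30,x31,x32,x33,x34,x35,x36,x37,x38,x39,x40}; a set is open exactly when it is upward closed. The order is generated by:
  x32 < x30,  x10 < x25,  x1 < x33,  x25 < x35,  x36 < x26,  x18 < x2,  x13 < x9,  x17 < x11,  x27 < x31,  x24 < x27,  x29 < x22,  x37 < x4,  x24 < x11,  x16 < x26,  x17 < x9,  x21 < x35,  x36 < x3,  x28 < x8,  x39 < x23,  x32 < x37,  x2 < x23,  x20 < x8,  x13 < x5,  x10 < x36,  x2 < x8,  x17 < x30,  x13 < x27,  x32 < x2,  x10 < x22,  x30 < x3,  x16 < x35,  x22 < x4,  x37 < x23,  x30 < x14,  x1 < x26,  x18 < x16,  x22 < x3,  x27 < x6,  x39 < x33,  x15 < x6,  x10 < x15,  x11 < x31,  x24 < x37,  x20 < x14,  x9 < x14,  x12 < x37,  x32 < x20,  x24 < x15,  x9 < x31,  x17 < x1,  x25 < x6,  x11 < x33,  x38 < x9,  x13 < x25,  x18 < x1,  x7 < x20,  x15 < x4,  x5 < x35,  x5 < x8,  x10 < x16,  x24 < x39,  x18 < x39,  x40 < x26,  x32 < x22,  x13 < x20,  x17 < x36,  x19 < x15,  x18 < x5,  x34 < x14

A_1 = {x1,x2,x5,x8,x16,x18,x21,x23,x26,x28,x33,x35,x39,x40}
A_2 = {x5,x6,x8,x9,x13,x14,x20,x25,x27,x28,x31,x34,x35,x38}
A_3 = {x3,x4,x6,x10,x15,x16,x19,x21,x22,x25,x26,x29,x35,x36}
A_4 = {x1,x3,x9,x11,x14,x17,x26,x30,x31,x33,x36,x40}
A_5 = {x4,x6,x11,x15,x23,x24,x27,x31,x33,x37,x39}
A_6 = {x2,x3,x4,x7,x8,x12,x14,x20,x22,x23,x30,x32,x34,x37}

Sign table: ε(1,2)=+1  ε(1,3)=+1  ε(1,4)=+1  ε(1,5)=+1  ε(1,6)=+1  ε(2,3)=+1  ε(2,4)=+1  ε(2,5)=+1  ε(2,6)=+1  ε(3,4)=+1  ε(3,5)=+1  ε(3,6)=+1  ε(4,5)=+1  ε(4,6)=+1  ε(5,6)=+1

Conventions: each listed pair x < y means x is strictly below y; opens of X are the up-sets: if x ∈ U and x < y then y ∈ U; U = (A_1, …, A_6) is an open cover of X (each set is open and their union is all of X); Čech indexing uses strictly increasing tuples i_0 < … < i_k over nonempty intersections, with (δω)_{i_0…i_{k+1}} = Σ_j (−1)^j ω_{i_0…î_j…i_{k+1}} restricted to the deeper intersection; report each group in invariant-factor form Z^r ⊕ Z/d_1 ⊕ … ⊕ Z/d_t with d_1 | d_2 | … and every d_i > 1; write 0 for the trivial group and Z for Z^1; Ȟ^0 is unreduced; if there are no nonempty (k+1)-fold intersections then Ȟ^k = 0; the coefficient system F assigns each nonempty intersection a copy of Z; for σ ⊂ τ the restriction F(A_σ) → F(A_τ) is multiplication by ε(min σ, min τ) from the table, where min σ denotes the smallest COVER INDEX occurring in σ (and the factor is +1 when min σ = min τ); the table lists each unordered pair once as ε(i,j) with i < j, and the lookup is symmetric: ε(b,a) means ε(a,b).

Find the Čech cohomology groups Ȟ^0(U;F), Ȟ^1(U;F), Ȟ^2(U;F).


Ȟ^0 ≅ Z; Ȟ^1 ≅ 0; Ȟ^2 ≅ Z/2

intersection data:
  A12={x5,x8,x28,x35} A13={x16,x21,x26,x35} A14={x1,x26,x33,x40} A15={x23,x33,x39} A16={x2,x8,x23} A23={x6,x25,x35} A24={x9,x14,x31} A25={x6,x27,x31} A26={x8,x14,x20,x34} A34={x3,x26,x36} A35={x4,x6,x15} A36={x3,x4,x22} A45={x11,x31,x33} A46={x3,x14,x30} A56={x4,x23,x37}
  A123={x35} A126={x8} A134={x26} A145={x33} A156={x23} A235={x6} A245={x31} A246={x14} A346={x3} A356={x4}
C dims 6,15,10; δ0: rk 5, SNF 1^5; δ1: rk 10, SNF 1^9·2
Ȟ^0 = (6 − 5) − 0 = 1, so Ȟ^0 ≅ Z
Ȟ^1 = (15 − 10) − 5 = 0, so Ȟ^1 ≅ 0
Ȟ^2 = (10 − 0) − 10 = 0 plus torsion [2], so Ȟ^2 ≅ Z/2


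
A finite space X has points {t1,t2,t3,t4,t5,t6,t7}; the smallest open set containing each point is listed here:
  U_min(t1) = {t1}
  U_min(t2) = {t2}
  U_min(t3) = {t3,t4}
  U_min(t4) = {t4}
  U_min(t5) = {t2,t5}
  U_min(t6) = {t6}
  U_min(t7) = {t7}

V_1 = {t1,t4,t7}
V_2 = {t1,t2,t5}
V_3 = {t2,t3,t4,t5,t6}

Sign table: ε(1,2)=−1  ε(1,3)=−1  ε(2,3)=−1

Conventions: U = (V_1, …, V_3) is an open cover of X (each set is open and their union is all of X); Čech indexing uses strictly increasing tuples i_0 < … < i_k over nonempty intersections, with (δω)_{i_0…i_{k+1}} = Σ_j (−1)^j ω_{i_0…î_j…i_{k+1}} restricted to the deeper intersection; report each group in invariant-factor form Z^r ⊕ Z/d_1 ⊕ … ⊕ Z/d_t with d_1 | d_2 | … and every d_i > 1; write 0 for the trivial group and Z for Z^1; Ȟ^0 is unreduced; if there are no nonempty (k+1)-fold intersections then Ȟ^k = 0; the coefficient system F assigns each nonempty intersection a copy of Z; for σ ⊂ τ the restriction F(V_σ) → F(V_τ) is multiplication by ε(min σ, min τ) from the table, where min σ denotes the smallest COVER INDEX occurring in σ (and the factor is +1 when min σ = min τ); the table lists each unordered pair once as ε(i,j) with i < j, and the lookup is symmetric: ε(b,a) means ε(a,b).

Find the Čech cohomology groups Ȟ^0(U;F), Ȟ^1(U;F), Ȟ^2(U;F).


nerve of the cover:
  V12={t1} V13={t4} V23={t2,t5}
C dims 3,3; δ0: rk 3, SNF 1^2·2
Ȟ^0 = (3 − 3) − 0 = 0, so Ȟ^0 ≅ 0
Ȟ^1 = (3 − 0) − 3 = 0 plus torsion [2], so Ȟ^1 ≅ Z/2
Ȟ^2 = (0 − 0) − 0 = 0, so Ȟ^2 ≅ 0

Ȟ^0 = 0, Ȟ^1 = Z/2, Ȟ^2 = 0


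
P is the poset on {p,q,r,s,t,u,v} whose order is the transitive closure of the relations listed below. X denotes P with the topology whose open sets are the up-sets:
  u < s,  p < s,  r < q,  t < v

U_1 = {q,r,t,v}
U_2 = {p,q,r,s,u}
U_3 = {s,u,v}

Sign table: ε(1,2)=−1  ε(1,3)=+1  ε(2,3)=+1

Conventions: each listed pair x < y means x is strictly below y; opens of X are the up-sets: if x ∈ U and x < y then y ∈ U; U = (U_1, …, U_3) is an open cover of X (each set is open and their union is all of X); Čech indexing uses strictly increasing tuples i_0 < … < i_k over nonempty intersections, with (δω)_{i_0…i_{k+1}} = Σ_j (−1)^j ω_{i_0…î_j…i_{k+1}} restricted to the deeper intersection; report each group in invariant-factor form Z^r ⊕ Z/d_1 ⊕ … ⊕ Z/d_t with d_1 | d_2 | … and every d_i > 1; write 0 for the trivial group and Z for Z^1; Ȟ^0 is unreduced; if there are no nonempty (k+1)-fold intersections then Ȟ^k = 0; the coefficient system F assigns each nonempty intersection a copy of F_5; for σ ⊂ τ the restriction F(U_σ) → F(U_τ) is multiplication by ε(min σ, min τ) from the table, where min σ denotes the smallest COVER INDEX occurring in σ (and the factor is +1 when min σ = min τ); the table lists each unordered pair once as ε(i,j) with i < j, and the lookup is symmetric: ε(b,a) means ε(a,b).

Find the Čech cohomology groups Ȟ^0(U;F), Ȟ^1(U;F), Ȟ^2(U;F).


Ȟ^0(U;F) ≅ 0, Ȟ^1(U;F) ≅ 0 and Ȟ^2(U;F) ≅ 0

nonempty overlaps:
  U12={q,r} U13={v} U23={s,u}
C dims 3,3; δ0: rk_F5 3
degree 0: 3−3−0 = 0 → Ȟ^0 ≅ 0
degree 1: 3−0−3 = 0 → Ȟ^1 ≅ 0
degree 2: 0−0−0 = 0 → Ȟ^2 ≅ 0


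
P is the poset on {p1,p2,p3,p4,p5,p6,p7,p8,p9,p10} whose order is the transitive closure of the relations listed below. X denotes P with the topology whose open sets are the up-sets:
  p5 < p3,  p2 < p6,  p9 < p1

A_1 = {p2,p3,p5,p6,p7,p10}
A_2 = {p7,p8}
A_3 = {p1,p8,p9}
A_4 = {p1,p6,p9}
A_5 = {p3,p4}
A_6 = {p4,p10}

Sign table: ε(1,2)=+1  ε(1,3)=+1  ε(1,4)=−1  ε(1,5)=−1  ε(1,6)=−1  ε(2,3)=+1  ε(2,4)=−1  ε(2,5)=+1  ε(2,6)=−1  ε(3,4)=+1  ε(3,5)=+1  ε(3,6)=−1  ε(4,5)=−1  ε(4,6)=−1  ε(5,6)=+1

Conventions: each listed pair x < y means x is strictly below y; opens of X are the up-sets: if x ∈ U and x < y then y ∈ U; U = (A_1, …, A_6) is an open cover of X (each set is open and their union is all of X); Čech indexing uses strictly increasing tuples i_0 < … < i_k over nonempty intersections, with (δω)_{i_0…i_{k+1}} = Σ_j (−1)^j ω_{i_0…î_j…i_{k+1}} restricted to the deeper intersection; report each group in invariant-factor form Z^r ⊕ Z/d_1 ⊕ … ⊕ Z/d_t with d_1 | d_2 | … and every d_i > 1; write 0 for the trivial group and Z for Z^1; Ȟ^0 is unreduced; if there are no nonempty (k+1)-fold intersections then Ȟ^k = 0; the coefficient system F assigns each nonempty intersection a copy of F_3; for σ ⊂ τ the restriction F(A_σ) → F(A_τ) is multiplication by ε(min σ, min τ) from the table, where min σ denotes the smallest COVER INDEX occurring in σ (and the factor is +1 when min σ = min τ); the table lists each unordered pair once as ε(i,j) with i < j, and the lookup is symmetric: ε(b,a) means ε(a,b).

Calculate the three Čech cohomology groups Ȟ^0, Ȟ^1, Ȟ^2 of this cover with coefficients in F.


Ȟ^0 ≅ 0,  Ȟ^1 ≅ Z/3,  Ȟ^2 ≅ 0

nerve simplices:
  A12={p7} A14={p6} A15={p3} A16={p10} A23={p8} A34={p1,p9} A56={p4}
C dims 6,7; δ0: rk_F3 6
degree 0: 6−6−0 = 0 → Ȟ^0 ≅ 0
degree 1: 7−0−6 = 1 → Ȟ^1 ≅ Z/3
degree 2: 0−0−0 = 0 → Ȟ^2 ≅ 0


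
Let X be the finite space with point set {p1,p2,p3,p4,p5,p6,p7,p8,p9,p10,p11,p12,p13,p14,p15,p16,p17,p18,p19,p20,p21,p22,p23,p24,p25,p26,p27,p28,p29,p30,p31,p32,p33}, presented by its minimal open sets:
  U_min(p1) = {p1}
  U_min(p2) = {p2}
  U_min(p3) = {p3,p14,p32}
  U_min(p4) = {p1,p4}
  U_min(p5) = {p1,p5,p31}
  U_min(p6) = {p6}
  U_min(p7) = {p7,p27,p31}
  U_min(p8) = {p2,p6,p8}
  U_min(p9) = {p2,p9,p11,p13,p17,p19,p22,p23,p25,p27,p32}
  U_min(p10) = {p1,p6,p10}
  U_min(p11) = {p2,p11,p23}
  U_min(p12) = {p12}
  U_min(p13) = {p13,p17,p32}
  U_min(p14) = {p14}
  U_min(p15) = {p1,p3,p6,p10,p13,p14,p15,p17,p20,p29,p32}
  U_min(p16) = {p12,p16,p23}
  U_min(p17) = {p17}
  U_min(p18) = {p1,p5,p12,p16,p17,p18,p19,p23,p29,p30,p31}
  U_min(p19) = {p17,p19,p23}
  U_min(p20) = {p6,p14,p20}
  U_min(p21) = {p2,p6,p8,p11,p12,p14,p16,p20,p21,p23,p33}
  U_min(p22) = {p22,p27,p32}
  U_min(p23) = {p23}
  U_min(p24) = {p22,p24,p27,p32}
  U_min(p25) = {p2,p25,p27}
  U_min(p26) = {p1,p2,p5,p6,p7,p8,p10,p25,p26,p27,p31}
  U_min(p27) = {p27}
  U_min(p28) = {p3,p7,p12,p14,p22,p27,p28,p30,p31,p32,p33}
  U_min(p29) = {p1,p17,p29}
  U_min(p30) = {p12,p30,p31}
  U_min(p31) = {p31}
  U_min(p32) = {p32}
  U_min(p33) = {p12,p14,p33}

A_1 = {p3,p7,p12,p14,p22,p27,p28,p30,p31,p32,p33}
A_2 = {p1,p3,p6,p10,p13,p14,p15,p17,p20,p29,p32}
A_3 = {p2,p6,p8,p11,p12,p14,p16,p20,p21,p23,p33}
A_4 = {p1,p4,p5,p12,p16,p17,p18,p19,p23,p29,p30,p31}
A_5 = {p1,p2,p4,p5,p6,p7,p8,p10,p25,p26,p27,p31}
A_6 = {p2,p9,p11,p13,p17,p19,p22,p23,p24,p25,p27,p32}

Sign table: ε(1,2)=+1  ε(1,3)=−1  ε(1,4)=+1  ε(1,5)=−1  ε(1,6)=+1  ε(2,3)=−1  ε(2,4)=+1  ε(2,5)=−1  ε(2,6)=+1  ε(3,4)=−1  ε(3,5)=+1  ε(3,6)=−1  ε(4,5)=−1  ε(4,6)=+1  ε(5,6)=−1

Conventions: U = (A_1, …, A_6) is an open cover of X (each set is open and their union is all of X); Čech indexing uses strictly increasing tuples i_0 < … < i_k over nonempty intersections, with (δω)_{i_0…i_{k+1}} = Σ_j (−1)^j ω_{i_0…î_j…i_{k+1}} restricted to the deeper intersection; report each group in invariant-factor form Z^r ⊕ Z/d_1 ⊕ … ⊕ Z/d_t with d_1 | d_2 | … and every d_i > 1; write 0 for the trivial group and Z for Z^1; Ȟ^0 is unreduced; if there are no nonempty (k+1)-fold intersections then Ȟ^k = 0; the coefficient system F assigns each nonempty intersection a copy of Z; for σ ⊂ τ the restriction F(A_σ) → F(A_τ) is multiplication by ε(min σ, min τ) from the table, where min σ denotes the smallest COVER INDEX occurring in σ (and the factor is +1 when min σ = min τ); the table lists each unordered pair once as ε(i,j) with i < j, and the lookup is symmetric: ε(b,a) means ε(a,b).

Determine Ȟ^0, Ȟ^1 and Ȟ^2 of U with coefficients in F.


nerve of the cover:
  A12={p3,p14,p32} A13={p12,p14,p33} A14={p12,p30,p31} A15={p7,p27,p31} A16={p22,p27,p32} A23={p6,p14,p20} A24={p1,p17,p29} A25={p1,p6,p10} A26={p13,p17,p32} A34={p12,p16,p23} A35={p2,p6,p8} A36={p2,p11,p23} A45={p1,p4,p5,p31} A46={p17,p19,p23} A56={p2,p25,p27}
  A123={p14} A126={p32} A134={p12} A145={p31} A156={p27} A235={p6} A245={p1} A246={p17} A346={p23} A356={p2}
C dims 6,15,10; δ0: rk 5, SNF 1^5; δ1: rk 10, SNF 1^9·2
Ȟ^0 = (6 − 5) − 0 = 1, so Ȟ^0 ≅ Z
Ȟ^1 = (15 − 10) − 5 = 0, so Ȟ^1 ≅ 0
Ȟ^2 = (10 − 0) − 10 = 0 plus torsion [2], so Ȟ^2 ≅ Z/2

Ȟ^0(U;F) ≅ Z; Ȟ^1(U;F) ≅ 0; Ȟ^2(U;F) ≅ Z/2


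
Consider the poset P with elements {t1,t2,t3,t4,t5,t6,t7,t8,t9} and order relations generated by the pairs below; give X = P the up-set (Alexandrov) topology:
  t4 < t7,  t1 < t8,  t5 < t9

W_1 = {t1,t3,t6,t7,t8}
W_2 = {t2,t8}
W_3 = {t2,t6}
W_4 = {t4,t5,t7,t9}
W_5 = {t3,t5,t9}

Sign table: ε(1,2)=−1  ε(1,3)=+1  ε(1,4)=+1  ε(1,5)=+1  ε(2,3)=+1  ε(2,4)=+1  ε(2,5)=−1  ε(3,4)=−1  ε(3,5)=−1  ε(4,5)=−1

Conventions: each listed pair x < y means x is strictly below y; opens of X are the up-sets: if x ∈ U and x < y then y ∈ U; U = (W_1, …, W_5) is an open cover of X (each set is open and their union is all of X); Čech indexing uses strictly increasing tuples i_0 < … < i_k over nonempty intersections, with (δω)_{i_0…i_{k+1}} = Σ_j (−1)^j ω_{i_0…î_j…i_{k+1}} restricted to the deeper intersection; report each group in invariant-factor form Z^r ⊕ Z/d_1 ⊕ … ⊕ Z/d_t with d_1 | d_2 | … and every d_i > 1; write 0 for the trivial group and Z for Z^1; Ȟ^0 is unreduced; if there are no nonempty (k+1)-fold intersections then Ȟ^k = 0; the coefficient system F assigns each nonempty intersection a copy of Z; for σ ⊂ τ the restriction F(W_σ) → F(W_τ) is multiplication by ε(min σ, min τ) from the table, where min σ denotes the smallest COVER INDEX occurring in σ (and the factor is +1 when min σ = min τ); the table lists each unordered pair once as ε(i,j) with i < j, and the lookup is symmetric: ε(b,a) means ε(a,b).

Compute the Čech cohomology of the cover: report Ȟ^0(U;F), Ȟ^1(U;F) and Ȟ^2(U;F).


Ȟ^0 ≅ 0,  Ȟ^1 ≅ Z ⊕ Z/2,  Ȟ^2 ≅ 0

cover nerve:
  W12={t8} W13={t6} W14={t7} W15={t3} W23={t2} W45={t5,t9}
C dims 5,6; δ0: rk 5, SNF 1^4·2
Ȟ^0: (5−5)−0=0 ⇒ 0
Ȟ^1: (6−0)−5=1 plus torsion [2] ⇒ Z ⊕ Z/2
Ȟ^2: (0−0)−0=0 ⇒ 0


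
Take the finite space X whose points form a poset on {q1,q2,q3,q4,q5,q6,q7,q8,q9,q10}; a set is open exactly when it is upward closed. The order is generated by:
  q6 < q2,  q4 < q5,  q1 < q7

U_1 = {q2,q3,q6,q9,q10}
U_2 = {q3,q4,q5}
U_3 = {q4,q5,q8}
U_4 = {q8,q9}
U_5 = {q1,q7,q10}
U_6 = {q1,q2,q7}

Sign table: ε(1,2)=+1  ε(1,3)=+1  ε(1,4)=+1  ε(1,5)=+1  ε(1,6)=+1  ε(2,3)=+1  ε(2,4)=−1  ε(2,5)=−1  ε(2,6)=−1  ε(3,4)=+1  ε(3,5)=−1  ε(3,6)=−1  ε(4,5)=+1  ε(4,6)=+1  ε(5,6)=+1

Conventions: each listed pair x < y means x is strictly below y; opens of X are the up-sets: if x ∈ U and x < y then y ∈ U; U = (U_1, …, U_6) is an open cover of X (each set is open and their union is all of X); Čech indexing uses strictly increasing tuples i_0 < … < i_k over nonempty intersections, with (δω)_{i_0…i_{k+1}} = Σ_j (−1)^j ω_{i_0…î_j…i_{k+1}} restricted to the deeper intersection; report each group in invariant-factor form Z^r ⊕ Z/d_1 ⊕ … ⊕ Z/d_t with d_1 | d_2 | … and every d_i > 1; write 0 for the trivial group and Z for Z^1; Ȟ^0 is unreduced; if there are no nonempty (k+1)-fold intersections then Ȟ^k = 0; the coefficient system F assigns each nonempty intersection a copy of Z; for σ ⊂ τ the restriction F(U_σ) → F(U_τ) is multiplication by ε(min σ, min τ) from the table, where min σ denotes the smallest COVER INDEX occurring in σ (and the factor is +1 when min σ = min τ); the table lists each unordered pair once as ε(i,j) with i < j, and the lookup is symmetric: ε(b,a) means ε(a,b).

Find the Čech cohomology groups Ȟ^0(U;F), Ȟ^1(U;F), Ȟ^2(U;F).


nerve of the cover:
  U12={q3} U14={q9} U15={q10} U16={q2} U23={q4,q5} U34={q8} U56={q1,q7}
C dims 6,7; δ0: rk 5, SNF 1^5
Ȟ^0 = (6 − 5) − 0 = 1, so Ȟ^0 ≅ Z
Ȟ^1 = (7 − 0) − 5 = 2, so Ȟ^1 ≅ Z^2
Ȟ^2 = (0 − 0) − 0 = 0, so Ȟ^2 ≅ 0

Ȟ^0 ≅ Z, Ȟ^1 ≅ Z^2, Ȟ^2 ≅ 0
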